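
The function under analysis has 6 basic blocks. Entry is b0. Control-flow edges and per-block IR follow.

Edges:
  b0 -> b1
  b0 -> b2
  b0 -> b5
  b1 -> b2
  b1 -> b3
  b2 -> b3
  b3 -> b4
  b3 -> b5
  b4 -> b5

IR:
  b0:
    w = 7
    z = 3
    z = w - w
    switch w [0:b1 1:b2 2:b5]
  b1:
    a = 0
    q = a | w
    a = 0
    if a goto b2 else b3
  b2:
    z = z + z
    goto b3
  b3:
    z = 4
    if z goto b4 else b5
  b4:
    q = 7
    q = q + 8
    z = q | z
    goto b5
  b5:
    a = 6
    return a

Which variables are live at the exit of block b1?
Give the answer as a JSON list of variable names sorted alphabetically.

Block summaries:
  b0 def {w,z} use ∅
  b1 def {a,q} use {w}
  b2 def {z} use {z}
  b3 def {z} use ∅
  b4 def {q,z} use {z}
  b5 def {a} use ∅

Backward fixpoint:
  b0: in=∅ out={w,z}
  b1: in={w,z} out={z}
  b2: in={z} out=∅
  b3: in=∅ out={z}
  b4: in={z} out=∅
  b5: in=∅ out=∅

live-out(b1) = ["z"]

Answer: ["z"]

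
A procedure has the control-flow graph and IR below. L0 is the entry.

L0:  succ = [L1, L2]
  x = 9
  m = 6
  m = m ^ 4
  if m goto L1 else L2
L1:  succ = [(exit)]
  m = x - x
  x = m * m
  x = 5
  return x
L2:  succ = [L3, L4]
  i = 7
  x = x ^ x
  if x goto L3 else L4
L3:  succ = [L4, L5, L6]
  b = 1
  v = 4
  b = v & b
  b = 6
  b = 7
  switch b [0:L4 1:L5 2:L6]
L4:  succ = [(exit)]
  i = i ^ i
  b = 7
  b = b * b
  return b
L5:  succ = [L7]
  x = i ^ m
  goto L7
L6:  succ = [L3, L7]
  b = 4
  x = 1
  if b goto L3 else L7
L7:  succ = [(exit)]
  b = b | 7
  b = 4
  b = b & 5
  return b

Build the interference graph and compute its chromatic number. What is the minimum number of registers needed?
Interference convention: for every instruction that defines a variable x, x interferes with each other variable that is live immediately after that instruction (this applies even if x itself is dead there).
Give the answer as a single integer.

Answer: 4

Derivation:
Block summaries:
  L0 def {m,x} use ∅
  L1 def {m,x} use {x}
  L2 def {i,x} use {x}
  L3 def {b,v} use ∅
  L4 def {b,i} use {i}
  L5 def {x} use {i,m}
  L6 def {b,x} use ∅
  L7 def {b} use {b}

Live sets:
  L0 li=∅ lo={m,x}
  L1 li={x} lo=∅
  L2 li={m,x} lo={i,m}
  L3 li={i,m} lo={b,i,m}
  L4 li={i} lo=∅
  L5 li={b,i,m} lo={b}
  L6 li={i,m} lo={b,i,m}
  L7 li={b} lo=∅

Interference:
  b↔{i,m,v,x}
  i↔{b,m,v,x}
  m↔{b,i,v,x}
  v↔{b,i,m}
  x↔{b,i,m}

Chromatic number:
  lower bound: {b,i,m,v} mutually conflict ⇒ χ ≥ 4
  assign b→r0 i→r1 m→r2 v→r3 x→r3 — no edge inside a register ⇒ χ ≤ 4
  χ = 4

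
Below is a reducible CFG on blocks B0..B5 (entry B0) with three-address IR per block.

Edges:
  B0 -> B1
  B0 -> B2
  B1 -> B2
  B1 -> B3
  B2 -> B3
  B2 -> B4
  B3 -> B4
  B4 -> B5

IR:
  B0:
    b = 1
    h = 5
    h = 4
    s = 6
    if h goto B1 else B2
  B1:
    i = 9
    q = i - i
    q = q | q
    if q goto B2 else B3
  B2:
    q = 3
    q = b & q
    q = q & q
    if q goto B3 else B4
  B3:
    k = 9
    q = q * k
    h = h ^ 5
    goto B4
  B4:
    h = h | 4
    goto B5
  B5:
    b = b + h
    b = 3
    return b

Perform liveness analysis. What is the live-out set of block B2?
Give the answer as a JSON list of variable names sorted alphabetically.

Answer: ["b", "h", "q"]

Working:
Block summaries:
  B0: def={b,h,s} ue=∅
  B1: def={i,q} ue=∅
  B2: def={q} ue={b}
  B3: def={h,k,q} ue={h,q}
  B4: def={h} ue={h}
  B5: def={b} ue={b,h}

Liveness:
  B0 li=∅ lo={b,h}
  B1 li={b,h} lo={b,h,q}
  B2 li={b,h} lo={b,h,q}
  B3 li={b,h,q} lo={b,h}
  B4 li={b,h} lo={b,h}
  B5 li={b,h} lo=∅

live-out(B2) = ["b", "h", "q"]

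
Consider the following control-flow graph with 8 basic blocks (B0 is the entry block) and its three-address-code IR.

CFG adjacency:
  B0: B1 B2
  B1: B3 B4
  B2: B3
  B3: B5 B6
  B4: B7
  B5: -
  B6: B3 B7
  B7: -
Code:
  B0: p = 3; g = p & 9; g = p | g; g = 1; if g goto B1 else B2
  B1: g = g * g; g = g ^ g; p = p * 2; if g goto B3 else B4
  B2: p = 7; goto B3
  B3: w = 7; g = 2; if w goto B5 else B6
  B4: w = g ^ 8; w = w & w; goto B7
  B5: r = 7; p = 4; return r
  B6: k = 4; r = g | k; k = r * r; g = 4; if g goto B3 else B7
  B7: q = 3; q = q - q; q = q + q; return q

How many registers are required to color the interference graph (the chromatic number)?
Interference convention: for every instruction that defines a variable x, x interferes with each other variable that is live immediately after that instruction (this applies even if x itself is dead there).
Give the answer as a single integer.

Answer: 2

Analysis:
def/use:
  B0 def {g,p} use ∅
  B1 def {g,p} use {g,p}
  B2 def {p} use ∅
  B3 def {g,w} use ∅
  B4 def {w} use {g}
  B5 def {p,r} use ∅
  B6 def {g,k,r} use {g}
  B7 def {q} use ∅

Liveness:
  B0 li=∅ lo={g,p}
  B1 li={g,p} lo={g}
  B2 li=∅ lo=∅
  B3 li=∅ lo={g}
  B4 li={g} lo=∅
  B5 li=∅ lo=∅
  B6 li={g} lo=∅
  B7 li=∅ lo=∅

Interference:
  g — {k,p,w}
  k — {g}
  p — {g,r}
  q — ∅
  r — {p}
  w — {g}

Chromatic number:
  lower bound: {g,k} mutually conflict ⇒ χ ≥ 2
  2-colouring: r0={g,q,r}  r1={k,p,w}
  χ = 2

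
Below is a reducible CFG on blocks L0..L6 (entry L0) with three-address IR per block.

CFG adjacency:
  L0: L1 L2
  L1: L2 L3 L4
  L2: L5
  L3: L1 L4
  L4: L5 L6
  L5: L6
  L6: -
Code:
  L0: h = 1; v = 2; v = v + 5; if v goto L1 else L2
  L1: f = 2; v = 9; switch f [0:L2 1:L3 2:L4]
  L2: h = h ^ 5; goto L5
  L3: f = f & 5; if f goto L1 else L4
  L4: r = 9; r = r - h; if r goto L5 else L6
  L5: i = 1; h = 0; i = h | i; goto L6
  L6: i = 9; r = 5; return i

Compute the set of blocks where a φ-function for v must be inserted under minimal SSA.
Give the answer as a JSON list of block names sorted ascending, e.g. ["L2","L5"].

Answer: ["L1", "L2", "L5", "L6"]

Analysis:
idom tree: L1←L0 L2←L0 L3←L1 L4←L1 L5←L0 L6←L0
Dom∩ at merges:
  L1: preds {L0,L3}: {L0} ∩ {L0,L1,L3} = {L0}; idom=L0
  L2: preds {L0,L1}: {L0} ∩ {L0,L1} = {L0}; idom=L0
  L4: preds {L1,L3}: {L0,L1} ∩ {L0,L1,L3} = {L0,L1}; idom=L1
  L5: preds {L2,L4}: {L0,L2} ∩ {L0,L1,L4} = {L0}; idom=L0
  L6: preds {L4,L5}: {L0,L1,L4} ∩ {L0,L5} = {L0}; idom=L0

DF walk-up:
  join L1 pred L0: · stop@L0
  join L1 pred L3: L3→L1 stop@L0
  join L2 pred L0: · stop@L0
  join L2 pred L1: L1 stop@L0
  join L4 pred L1: · stop@L1
  join L4 pred L3: L3 stop@L1
  join L5 pred L2: L2 stop@L0
  join L5 pred L4: L4→L1 stop@L0
  join L6 pred L4: L4→L1 stop@L0
  join L6 pred L5: L5 stop@L0
  L0: DF=∅
  L1: DF={L1,L2,L5,L6}
  L2: DF={L5}
  L3: DF={L1,L4}
  L4: DF={L5,L6}
  L5: DF={L6}
  L6: DF=∅

φ for v: defs {L0,L1}
  DF⁺ = {L1,L2,L5,L6}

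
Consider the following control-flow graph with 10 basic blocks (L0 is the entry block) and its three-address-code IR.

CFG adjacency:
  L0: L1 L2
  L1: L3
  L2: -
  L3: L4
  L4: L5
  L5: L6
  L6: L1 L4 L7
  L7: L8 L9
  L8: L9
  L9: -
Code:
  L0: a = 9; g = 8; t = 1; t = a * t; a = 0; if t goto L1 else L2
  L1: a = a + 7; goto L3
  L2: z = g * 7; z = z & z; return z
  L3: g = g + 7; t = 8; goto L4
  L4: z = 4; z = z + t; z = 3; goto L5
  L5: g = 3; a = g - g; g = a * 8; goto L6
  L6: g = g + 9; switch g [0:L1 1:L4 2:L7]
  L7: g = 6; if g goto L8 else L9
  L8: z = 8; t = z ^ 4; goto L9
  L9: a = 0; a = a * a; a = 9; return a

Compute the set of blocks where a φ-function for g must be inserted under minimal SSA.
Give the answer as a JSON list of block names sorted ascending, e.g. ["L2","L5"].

Answer: ["L1", "L4"]

Working:
idom tree: L1←L0 L2←L0 L3←L1 L4←L3 L5←L4 L6←L5 L7←L6 L8←L7 L9←L7
Join-block Dom:
  L1: preds {L0,L6}: {L0} ∩ {L0,L1,L3,L4,L5,L6} = {L0}; idom=L0
  L4: preds {L3,L6}: {L0,L1,L3} ∩ {L0,L1,L3,L4,L5,L6} = {L0,L1,L3}; idom=L3
  L9: preds {L7,L8}: {L0,L1,L3,L4,L5,L6,L7} ∩ {L0,L1,L3,L4,L5,L6,L7,L8} = {L0,L1,L3,L4,L5,L6,L7}; idom=L7

DF derivation:
  L1←L0: walk · to L0
  L1←L6: walk L6→L5→L4→L3→L1 to L0
  L4←L3: walk · to L3
  L4←L6: walk L6→L5→L4 to L3
  L9←L7: walk · to L7
  L9←L8: walk L8 to L7
  L0: DF=∅
  L1: DF={L1}
  L2: DF=∅
  L3: DF={L1}
  L4: DF={L1,L4}
  L5: DF={L1,L4}
  L6: DF={L1,L4}
  L7: DF=∅
  L8: DF={L9}
  L9: DF=∅

φ for g: defs {L0,L3,L5,L6,L7}
  DF⁺ = {L1,L4}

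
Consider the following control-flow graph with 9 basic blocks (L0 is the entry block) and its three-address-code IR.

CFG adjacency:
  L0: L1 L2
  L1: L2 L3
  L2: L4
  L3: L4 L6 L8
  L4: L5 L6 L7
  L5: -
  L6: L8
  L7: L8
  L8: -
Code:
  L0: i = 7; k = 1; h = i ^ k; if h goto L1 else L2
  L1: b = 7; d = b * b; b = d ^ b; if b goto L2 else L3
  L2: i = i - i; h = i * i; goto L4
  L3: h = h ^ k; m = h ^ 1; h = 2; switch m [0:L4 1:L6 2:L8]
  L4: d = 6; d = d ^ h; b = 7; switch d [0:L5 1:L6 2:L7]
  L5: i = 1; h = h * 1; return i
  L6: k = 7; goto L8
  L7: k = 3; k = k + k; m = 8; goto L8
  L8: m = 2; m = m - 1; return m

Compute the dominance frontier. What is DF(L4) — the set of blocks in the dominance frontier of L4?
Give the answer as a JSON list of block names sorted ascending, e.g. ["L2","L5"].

idom tree: L1←L0 L2←L0 L3←L1 L4←L0 L5←L4 L6←L0 L7←L4 L8←L0
Dom∩ at merges:
  L2: preds {L0,L1}: {L0} ∩ {L0,L1} = {L0}; idom=L0
  L4: preds {L2,L3}: {L0,L2} ∩ {L0,L1,L3} = {L0}; idom=L0
  L6: preds {L3,L4}: {L0,L1,L3} ∩ {L0,L4} = {L0}; idom=L0
  L8: preds {L3,L6,L7}: {L0,L1,L3} ∩ {L0,L6} ∩ {L0,L4,L7} = {L0}; idom=L0

Frontier:
  join L2 pred L0: · stop@L0
  join L2 pred L1: L1 stop@L0
  join L4 pred L2: L2 stop@L0
  join L4 pred L3: L3→L1 stop@L0
  join L6 pred L3: L3→L1 stop@L0
  join L6 pred L4: L4 stop@L0
  join L8 pred L3: L3→L1 stop@L0
  join L8 pred L6: L6 stop@L0
  join L8 pred L7: L7→L4 stop@L0
  L0: DF=∅
  L1: DF={L2,L4,L6,L8}
  L2: DF={L4}
  L3: DF={L4,L6,L8}
  L4: DF={L6,L8}
  L5: DF=∅
  L6: DF={L8}
  L7: DF={L8}
  L8: DF=∅

DF(L4) = ["L6", "L8"]

Answer: ["L6", "L8"]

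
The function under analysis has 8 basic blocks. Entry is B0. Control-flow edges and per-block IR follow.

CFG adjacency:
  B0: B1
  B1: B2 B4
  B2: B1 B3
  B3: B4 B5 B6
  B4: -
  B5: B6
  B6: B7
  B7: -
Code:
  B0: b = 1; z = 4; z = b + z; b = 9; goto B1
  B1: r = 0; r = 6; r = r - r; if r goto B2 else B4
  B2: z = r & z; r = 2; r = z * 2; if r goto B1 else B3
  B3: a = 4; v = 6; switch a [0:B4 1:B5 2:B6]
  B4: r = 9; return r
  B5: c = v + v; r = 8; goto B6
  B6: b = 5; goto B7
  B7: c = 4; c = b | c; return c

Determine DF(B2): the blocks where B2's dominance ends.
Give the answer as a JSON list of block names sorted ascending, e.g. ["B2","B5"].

idom tree: B1←B0 B2←B1 B3←B2 B4←B1 B5←B3 B6←B3 B7←B6
Dom∩ at merges:
  B1: preds {B0,B2}: {B0} ∩ {B0,B1,B2} = {B0}; idom=B0
  B4: preds {B1,B3}: {B0,B1} ∩ {B0,B1,B2,B3} = {B0,B1}; idom=B1
  B6: preds {B3,B5}: {B0,B1,B2,B3} ∩ {B0,B1,B2,B3,B5} = {B0,B1,B2,B3}; idom=B3

Frontier:
  B1←B0: walk · to B0
  B1←B2: walk B2→B1 to B0
  B4←B1: walk · to B1
  B4←B3: walk B3→B2 to B1
  B6←B3: walk · to B3
  B6←B5: walk B5 to B3
  DF(B0)=∅
  DF(B1)={B1}
  DF(B2)={B1,B4}
  DF(B3)={B4}
  DF(B4)=∅
  DF(B5)={B6}
  DF(B6)=∅
  DF(B7)=∅

DF(B2) = ["B1", "B4"]

Answer: ["B1", "B4"]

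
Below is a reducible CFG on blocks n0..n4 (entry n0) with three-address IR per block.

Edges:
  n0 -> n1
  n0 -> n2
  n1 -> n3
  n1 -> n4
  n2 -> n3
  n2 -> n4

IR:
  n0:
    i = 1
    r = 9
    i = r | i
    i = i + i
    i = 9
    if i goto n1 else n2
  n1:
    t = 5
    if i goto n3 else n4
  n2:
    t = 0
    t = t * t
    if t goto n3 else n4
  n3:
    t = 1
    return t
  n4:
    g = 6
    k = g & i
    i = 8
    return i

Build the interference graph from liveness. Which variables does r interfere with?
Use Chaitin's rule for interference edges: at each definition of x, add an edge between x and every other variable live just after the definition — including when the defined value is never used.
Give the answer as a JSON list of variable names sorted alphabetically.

def/use:
  n0 def {i,r} use ∅
  n1 def {t} use {i}
  n2 def {t} use ∅
  n3 def {t} use ∅
  n4 def {g,i,k} use {i}

Backward fixpoint:
  n0: in=∅ out={i}
  n1: in={i} out={i}
  n2: in={i} out={i}
  n3: in=∅ out=∅
  n4: in={i} out=∅

Conflict graph:
  g: {i}
  i: {g,r,t}
  k: ∅
  r: {i}
  t: {i}

N(r) = ["i"]

Answer: ["i"]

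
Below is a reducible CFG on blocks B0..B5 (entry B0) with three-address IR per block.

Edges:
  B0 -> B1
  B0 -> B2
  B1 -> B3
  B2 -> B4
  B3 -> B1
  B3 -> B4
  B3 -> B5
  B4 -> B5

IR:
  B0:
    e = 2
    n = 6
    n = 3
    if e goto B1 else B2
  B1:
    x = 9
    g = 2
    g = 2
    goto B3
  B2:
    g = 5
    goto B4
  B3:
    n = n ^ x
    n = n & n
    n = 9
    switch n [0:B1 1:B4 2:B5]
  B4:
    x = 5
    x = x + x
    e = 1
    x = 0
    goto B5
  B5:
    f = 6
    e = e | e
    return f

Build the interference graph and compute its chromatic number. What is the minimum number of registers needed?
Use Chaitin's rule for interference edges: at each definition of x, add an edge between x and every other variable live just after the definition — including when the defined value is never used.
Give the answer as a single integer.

def/use:
  B0 def {e,n} use ∅
  B1 def {g,x} use ∅
  B2 def {g} use ∅
  B3 def {n} use {n,x}
  B4 def {e,x} use ∅
  B5 def {e,f} use {e}

Live sets:
  B0 li=∅ lo={e,n}
  B1 li={e,n} lo={e,n,x}
  B2 li=∅ lo=∅
  B3 li={e,n,x} lo={e,n}
  B4 li=∅ lo={e}
  B5 li={e} lo=∅

Conflict graph:
  e: {f,g,n,x}
  f: {e}
  g: {e,n,x}
  n: {e,g,x}
  x: {e,g,n}

Chromatic number:
  clique {e,g,n,x} ⇒ need ≥ 4
  assign e→R0 f→R1 g→R1 n→R2 x→R3 — no edge inside a register ⇒ χ ≤ 4
  χ = 4

Answer: 4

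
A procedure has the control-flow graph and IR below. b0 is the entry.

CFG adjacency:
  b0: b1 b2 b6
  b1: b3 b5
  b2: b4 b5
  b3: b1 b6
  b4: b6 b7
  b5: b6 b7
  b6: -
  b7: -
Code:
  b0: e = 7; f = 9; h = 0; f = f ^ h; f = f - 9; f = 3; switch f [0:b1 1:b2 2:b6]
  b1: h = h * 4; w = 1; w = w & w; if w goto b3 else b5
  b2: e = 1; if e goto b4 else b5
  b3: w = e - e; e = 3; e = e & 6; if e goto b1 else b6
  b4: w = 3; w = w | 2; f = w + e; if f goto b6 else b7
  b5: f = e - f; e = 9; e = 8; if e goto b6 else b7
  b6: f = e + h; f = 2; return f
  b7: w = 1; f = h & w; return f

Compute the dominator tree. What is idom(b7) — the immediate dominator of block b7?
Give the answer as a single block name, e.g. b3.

idom tree: b1←b0 b2←b0 b3←b1 b4←b2 b5←b0 b6←b0 b7←b0
Dom at joins:
  b1: preds {b0,b3}: {b0} ∩ {b0,b1,b3} = {b0}; idom=b0
  b5: preds {b1,b2}: {b0,b1} ∩ {b0,b2} = {b0}; idom=b0
  b6: preds {b0,b3,b4,b5}: {b0} ∩ {b0,b1,b3} ∩ {b0,b2,b4} ∩ {b0,b5} = {b0}; idom=b0
  b7: preds {b4,b5}: {b0,b2,b4} ∩ {b0,b5} = {b0}; idom=b0

idom(b7) = b0

Answer: b0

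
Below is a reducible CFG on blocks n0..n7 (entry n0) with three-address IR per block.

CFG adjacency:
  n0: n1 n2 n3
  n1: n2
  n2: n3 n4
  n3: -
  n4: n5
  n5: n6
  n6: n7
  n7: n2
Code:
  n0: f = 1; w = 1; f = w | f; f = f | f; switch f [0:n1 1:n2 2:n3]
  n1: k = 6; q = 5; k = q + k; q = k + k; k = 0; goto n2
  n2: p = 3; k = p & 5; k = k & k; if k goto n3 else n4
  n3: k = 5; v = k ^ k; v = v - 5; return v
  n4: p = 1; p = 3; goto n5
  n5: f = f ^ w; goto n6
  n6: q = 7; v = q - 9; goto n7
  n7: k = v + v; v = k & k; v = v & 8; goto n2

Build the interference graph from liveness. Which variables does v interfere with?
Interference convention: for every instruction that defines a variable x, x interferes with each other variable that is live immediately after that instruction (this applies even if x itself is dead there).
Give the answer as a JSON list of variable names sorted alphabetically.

Block summaries:
  n0 def {f,w} use ∅
  n1 def {k,q} use ∅
  n2 def {k,p} use ∅
  n3 def {k,v} use ∅
  n4 def {p} use ∅
  n5 def {f} use {f,w}
  n6 def {q,v} use ∅
  n7 def {k,v} use {v}

Liveness:
  n0 li=∅ lo={f,w}
  n1 li={f,w} lo={f,w}
  n2 li={f,w} lo={f,w}
  n3 li=∅ lo=∅
  n4 li={f,w} lo={f,w}
  n5 li={f,w} lo={f,w}
  n6 li={f,w} lo={f,v,w}
  n7 li={f,v,w} lo={f,w}

Interfere edges:
  f: {k,p,q,v,w}
  k: {f,q,w}
  p: {f,w}
  q: {f,k,w}
  v: {f,w}
  w: {f,k,p,q,v}

N(v) = ["f", "w"]

Answer: ["f", "w"]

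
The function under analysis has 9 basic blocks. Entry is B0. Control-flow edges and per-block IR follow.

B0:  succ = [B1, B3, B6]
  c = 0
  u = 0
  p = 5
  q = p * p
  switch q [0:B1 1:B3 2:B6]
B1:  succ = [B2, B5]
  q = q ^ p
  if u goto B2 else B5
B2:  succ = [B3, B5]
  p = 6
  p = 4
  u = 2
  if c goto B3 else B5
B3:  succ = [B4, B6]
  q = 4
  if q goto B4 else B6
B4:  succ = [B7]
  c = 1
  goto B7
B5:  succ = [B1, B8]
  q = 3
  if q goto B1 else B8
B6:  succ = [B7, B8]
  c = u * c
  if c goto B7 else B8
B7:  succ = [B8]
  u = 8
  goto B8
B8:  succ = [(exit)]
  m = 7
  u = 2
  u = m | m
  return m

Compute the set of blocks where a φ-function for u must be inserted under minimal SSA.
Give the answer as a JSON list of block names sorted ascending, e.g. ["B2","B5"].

idom tree: B1←B0 B2←B1 B3←B0 B4←B3 B5←B1 B6←B0 B7←B0 B8←B0
Join-block Dom:
  B1: preds {B0,B5}: {B0} ∩ {B0,B1,B5} = {B0}; idom=B0
  B3: preds {B0,B2}: {B0} ∩ {B0,B1,B2} = {B0}; idom=B0
  B5: preds {B1,B2}: {B0,B1} ∩ {B0,B1,B2} = {B0,B1}; idom=B1
  B6: preds {B0,B3}: {B0} ∩ {B0,B3} = {B0}; idom=B0
  B7: preds {B4,B6}: {B0,B3,B4} ∩ {B0,B6} = {B0}; idom=B0
  B8: preds {B5,B6,B7}: {B0,B1,B5} ∩ {B0,B6} ∩ {B0,B7} = {B0}; idom=B0

DF walk-up:
  B1←B0: walk · to B0
  B1←B5: walk B5→B1 to B0
  B3←B0: walk · to B0
  B3←B2: walk B2→B1 to B0
  B5←B1: walk · to B1
  B5←B2: walk B2 to B1
  B6←B0: walk · to B0
  B6←B3: walk B3 to B0
  B7←B4: walk B4→B3 to B0
  B7←B6: walk B6 to B0
  B8←B5: walk B5→B1 to B0
  B8←B6: walk B6 to B0
  B8←B7: walk B7 to B0
  B0: DF=∅
  B1: DF={B1,B3,B8}
  B2: DF={B3,B5}
  B3: DF={B6,B7}
  B4: DF={B7}
  B5: DF={B1,B8}
  B6: DF={B7,B8}
  B7: DF={B8}
  B8: DF=∅

φ for u: defs {B0,B2,B7,B8}
  DF⁺ = {B1,B3,B5,B6,B7,B8}

Answer: ["B1", "B3", "B5", "B6", "B7", "B8"]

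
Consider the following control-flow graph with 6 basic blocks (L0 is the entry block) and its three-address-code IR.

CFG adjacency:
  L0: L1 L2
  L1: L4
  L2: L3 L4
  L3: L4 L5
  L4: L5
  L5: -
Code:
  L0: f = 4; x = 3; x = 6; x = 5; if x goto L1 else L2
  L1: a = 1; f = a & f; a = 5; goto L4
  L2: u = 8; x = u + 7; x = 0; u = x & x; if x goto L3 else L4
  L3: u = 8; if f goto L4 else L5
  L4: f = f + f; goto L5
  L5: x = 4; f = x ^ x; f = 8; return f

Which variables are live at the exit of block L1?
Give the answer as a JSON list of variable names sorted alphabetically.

def/use:
  L0: def={f,x} ue=∅
  L1: def={a,f} ue={f}
  L2: def={u,x} ue=∅
  L3: def={u} ue={f}
  L4: def={f} ue={f}
  L5: def={f,x} ue=∅

Liveness:
  L0: in=∅ out={f}
  L1: in={f} out={f}
  L2: in={f} out={f}
  L3: in={f} out={f}
  L4: in={f} out=∅
  L5: in=∅ out=∅

live-out(L1) = ["f"]

Answer: ["f"]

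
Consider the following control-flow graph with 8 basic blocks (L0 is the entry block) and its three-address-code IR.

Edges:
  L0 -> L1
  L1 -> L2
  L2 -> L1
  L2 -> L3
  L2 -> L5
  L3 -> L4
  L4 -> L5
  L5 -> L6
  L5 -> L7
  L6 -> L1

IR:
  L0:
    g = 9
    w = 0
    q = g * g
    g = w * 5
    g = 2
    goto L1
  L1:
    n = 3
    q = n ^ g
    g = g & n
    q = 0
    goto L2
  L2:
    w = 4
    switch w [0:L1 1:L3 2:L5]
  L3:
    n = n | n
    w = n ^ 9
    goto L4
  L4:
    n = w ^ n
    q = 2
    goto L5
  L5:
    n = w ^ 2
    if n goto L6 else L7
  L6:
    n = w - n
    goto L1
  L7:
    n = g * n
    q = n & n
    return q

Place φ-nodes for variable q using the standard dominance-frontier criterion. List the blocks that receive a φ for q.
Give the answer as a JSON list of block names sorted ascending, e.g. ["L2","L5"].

Answer: ["L1", "L5"]

Analysis:
idom tree: L1←L0 L2←L1 L3←L2 L4←L3 L5←L2 L6←L5 L7←L5
Dom at joins:
  L1: preds {L0,L2,L6}: {L0} ∩ {L0,L1,L2} ∩ {L0,L1,L2,L5,L6} = {L0}; idom=L0
  L5: preds {L2,L4}: {L0,L1,L2} ∩ {L0,L1,L2,L3,L4} = {L0,L1,L2}; idom=L2

Frontier:
  L1←L0: walk · to L0
  L1←L2: walk L2→L1 to L0
  L1←L6: walk L6→L5→L2→L1 to L0
  L5←L2: walk · to L2
  L5←L4: walk L4→L3 to L2
  L0 → ∅
  L1 → {L1}
  L2 → {L1}
  L3 → {L5}
  L4 → {L5}
  L5 → {L1}
  L6 → {L1}
  L7 → ∅

φ for q: defs {L0,L1,L4,L7}
  DF⁺ = {L1,L5}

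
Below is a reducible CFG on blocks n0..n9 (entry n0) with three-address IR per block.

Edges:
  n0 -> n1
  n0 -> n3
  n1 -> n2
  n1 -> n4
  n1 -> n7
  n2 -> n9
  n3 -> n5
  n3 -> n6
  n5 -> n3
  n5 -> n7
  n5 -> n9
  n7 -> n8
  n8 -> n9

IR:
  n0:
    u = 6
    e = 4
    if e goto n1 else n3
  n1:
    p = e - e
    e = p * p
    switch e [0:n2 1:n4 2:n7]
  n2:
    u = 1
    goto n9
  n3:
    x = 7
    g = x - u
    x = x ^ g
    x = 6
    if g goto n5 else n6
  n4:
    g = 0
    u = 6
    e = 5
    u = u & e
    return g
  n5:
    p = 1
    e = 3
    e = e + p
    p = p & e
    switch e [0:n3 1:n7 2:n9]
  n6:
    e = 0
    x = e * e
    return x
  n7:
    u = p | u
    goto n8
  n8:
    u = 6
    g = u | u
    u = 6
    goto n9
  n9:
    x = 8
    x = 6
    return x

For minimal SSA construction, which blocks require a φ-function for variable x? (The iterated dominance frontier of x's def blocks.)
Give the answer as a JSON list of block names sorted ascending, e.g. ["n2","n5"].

Answer: ["n3", "n7", "n9"]

Analysis:
idom tree: n1←n0 n2←n1 n3←n0 n4←n1 n5←n3 n6←n3 n7←n0 n8←n7 n9←n0
Dom at joins:
  n3: preds {n0,n5}: {n0} ∩ {n0,n3,n5} = {n0}; idom=n0
  n7: preds {n1,n5}: {n0,n1} ∩ {n0,n3,n5} = {n0}; idom=n0
  n9: preds {n2,n5,n8}: {n0,n1,n2} ∩ {n0,n3,n5} ∩ {n0,n7,n8} = {n0}; idom=n0

DF walk-up:
  join n3 pred n0: · stop@n0
  join n3 pred n5: n5→n3 stop@n0
  join n7 pred n1: n1 stop@n0
  join n7 pred n5: n5→n3 stop@n0
  join n9 pred n2: n2→n1 stop@n0
  join n9 pred n5: n5→n3 stop@n0
  join n9 pred n8: n8→n7 stop@n0
  n0 → ∅
  n1 → {n7,n9}
  n2 → {n9}
  n3 → {n3,n7,n9}
  n4 → ∅
  n5 → {n3,n7,n9}
  n6 → ∅
  n7 → {n9}
  n8 → {n9}
  n9 → ∅

φ for x: defs {n3,n6,n9}
  DF⁺ = {n3,n7,n9}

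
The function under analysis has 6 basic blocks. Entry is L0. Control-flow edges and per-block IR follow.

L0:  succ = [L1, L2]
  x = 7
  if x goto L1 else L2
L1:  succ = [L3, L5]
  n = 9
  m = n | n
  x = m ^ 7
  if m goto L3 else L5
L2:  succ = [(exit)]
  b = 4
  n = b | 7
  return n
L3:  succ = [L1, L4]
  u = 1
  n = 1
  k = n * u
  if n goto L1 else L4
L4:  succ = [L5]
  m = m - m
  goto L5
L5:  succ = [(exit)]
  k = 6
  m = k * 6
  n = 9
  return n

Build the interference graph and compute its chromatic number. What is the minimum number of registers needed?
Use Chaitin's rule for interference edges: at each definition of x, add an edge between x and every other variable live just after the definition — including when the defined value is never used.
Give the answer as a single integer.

Answer: 3

Working:
def/use:
  L0 def {x} use ∅
  L1 def {m,n,x} use ∅
  L2 def {b,n} use ∅
  L3 def {k,n,u} use ∅
  L4 def {m} use {m}
  L5 def {k,m,n} use ∅

Backward fixpoint:
  live L0: ∅→∅
  live L1: ∅→{m}
  live L2: ∅→∅
  live L3: {m}→{m}
  live L4: {m}→∅
  live L5: ∅→∅

Interference:
  b↔∅
  k↔{m,n}
  m↔{k,n,u,x}
  n↔{k,m,u}
  u↔{m,n}
  x↔{m}

Colouring:
  lower bound: {k,m,n} mutually conflict ⇒ χ ≥ 3
  3-colouring: R0={b,m}  R1={n,x}  R2={k,u}
  χ = 3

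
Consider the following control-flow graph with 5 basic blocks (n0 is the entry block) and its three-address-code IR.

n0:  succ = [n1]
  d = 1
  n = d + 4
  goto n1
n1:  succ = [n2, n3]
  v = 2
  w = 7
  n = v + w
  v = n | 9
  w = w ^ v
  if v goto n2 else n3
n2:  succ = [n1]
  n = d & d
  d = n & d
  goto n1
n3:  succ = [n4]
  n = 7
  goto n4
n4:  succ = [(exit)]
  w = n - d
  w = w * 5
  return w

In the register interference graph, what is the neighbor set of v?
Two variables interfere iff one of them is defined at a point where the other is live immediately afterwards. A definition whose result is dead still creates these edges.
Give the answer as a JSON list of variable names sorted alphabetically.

Block summaries:
  n0: def={d,n} ue=∅
  n1: def={n,v,w} ue=∅
  n2: def={d,n} ue={d}
  n3: def={n} ue=∅
  n4: def={w} ue={d,n}

Backward fixpoint:
  live n0: ∅→{d}
  live n1: {d}→{d}
  live n2: {d}→{d}
  live n3: {d}→{d,n}
  live n4: {d,n}→∅

Interfere edges:
  d↔{n,v,w}
  n↔{d,w}
  v↔{d,w}
  w↔{d,n,v}

N(v) = ["d", "w"]

Answer: ["d", "w"]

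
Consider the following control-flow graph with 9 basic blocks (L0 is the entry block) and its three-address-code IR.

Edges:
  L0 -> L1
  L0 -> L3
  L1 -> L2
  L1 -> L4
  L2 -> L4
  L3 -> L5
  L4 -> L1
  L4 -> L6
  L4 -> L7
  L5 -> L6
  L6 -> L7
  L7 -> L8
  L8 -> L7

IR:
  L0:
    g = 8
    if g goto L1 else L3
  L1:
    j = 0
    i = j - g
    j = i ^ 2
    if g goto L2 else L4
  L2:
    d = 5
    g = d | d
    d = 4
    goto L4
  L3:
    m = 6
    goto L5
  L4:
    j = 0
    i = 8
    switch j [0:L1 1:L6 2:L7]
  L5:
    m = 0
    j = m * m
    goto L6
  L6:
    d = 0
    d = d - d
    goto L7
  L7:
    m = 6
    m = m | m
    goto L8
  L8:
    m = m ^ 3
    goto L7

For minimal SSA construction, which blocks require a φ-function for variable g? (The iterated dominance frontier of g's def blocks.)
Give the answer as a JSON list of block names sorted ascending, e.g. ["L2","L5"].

idom tree: L1←L0 L2←L1 L3←L0 L4←L1 L5←L3 L6←L0 L7←L0 L8←L7
Join-block Dom:
  L1: preds {L0,L4}: {L0} ∩ {L0,L1,L4} = {L0}; idom=L0
  L4: preds {L1,L2}: {L0,L1} ∩ {L0,L1,L2} = {L0,L1}; idom=L1
  L6: preds {L4,L5}: {L0,L1,L4} ∩ {L0,L3,L5} = {L0}; idom=L0
  L7: preds {L4,L6,L8}: {L0,L1,L4} ∩ {L0,L6} ∩ {L0,L7,L8} = {L0}; idom=L0

DF walk-up:
  join L1 pred L0: · stop@L0
  join L1 pred L4: L4→L1 stop@L0
  join L4 pred L1: · stop@L1
  join L4 pred L2: L2 stop@L1
  join L6 pred L4: L4→L1 stop@L0
  join L6 pred L5: L5→L3 stop@L0
  join L7 pred L4: L4→L1 stop@L0
  join L7 pred L6: L6 stop@L0
  join L7 pred L8: L8→L7 stop@L0
  DF(L0)=∅
  DF(L1)={L1,L6,L7}
  DF(L2)={L4}
  DF(L3)={L6}
  DF(L4)={L1,L6,L7}
  DF(L5)={L6}
  DF(L6)={L7}
  DF(L7)={L7}
  DF(L8)={L7}

φ for g: defs {L0,L2}
  DF⁺ = {L1,L4,L6,L7}

Answer: ["L1", "L4", "L6", "L7"]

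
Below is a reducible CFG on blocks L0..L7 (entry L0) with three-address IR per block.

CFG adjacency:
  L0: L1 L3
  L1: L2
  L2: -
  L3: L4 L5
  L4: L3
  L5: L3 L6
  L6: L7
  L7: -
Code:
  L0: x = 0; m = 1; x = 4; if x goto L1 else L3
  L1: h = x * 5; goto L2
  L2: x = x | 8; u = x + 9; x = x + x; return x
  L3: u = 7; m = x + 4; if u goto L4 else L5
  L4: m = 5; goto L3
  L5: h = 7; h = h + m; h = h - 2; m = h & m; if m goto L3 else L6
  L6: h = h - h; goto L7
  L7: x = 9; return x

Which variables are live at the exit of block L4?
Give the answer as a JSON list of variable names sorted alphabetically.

Block summaries:
  L0: {m,x} / ∅
  L1: {h} / {x}
  L2: {u,x} / {x}
  L3: {m,u} / {x}
  L4: {m} / ∅
  L5: {h,m} / {m}
  L6: {h} / {h}
  L7: {x} / ∅

Live sets:
  L0 li=∅ lo={x}
  L1 li={x} lo={x}
  L2 li={x} lo=∅
  L3 li={x} lo={m,x}
  L4 li={x} lo={x}
  L5 li={m,x} lo={h,x}
  L6 li={h} lo=∅
  L7 li=∅ lo=∅

live-out(L4) = ["x"]

Answer: ["x"]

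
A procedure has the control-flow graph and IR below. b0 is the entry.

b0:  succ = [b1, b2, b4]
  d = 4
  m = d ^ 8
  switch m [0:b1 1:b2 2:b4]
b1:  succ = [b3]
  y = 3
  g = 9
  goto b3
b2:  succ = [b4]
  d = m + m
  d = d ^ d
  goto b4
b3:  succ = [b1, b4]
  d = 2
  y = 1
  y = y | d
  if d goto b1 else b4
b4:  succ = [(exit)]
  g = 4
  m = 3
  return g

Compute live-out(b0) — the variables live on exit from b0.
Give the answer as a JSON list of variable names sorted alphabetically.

Block summaries:
  b0 def {d,m} use ∅
  b1 def {g,y} use ∅
  b2 def {d} use {m}
  b3 def {d,y} use ∅
  b4 def {g,m} use ∅

Liveness:
  live b0: ∅→{m}
  live b1: ∅→∅
  live b2: {m}→∅
  live b3: ∅→∅
  live b4: ∅→∅

live-out(b0) = ["m"]

Answer: ["m"]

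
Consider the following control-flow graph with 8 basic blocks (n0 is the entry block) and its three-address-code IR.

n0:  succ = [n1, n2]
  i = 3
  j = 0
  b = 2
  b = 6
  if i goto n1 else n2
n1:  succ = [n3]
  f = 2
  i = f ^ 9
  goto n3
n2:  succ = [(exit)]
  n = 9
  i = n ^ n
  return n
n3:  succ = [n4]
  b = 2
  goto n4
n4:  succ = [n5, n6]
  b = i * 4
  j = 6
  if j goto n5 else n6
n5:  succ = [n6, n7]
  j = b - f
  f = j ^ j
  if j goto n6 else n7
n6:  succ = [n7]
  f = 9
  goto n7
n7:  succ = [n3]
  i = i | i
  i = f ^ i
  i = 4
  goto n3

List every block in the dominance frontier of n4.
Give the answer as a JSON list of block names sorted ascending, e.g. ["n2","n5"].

Answer: ["n3"]

Derivation:
idom tree: n1←n0 n2←n0 n3←n1 n4←n3 n5←n4 n6←n4 n7←n4
Join-block Dom:
  n3: preds {n1,n7}: {n0,n1} ∩ {n0,n1,n3,n4,n7} = {n0,n1}; idom=n1
  n6: preds {n4,n5}: {n0,n1,n3,n4} ∩ {n0,n1,n3,n4,n5} = {n0,n1,n3,n4}; idom=n4
  n7: preds {n5,n6}: {n0,n1,n3,n4,n5} ∩ {n0,n1,n3,n4,n6} = {n0,n1,n3,n4}; idom=n4

Frontier:
  n3←n1: walk · to n1
  n3←n7: walk n7→n4→n3 to n1
  n6←n4: walk · to n4
  n6←n5: walk n5 to n4
  n7←n5: walk n5 to n4
  n7←n6: walk n6 to n4
  DF(n0)=∅
  DF(n1)=∅
  DF(n2)=∅
  DF(n3)={n3}
  DF(n4)={n3}
  DF(n5)={n6,n7}
  DF(n6)={n7}
  DF(n7)={n3}

DF(n4) = ["n3"]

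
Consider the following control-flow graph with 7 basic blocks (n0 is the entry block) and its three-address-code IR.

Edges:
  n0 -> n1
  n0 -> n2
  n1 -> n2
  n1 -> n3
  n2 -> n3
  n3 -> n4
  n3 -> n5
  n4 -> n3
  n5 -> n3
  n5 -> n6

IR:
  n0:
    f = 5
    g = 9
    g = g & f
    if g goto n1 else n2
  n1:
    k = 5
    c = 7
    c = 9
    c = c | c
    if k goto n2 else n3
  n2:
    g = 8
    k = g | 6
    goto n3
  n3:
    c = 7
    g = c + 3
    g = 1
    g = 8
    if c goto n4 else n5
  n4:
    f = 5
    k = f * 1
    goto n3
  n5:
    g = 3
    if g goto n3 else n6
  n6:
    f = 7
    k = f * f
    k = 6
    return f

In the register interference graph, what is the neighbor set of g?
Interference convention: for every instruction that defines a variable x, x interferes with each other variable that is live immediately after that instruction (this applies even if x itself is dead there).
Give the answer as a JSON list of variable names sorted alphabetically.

Per-block:
  n0 def {f,g} use ∅
  n1 def {c,k} use ∅
  n2 def {g,k} use ∅
  n3 def {c,g} use ∅
  n4 def {f,k} use ∅
  n5 def {g} use ∅
  n6 def {f,k} use ∅

Backward fixpoint:
  live n0: ∅→∅
  live n1: ∅→∅
  live n2: ∅→∅
  live n3: ∅→∅
  live n4: ∅→∅
  live n5: ∅→∅
  live n6: ∅→∅

Interfere edges:
  c — {g,k}
  f — {g,k}
  g — {c,f}
  k — {c,f}

N(g) = ["c", "f"]

Answer: ["c", "f"]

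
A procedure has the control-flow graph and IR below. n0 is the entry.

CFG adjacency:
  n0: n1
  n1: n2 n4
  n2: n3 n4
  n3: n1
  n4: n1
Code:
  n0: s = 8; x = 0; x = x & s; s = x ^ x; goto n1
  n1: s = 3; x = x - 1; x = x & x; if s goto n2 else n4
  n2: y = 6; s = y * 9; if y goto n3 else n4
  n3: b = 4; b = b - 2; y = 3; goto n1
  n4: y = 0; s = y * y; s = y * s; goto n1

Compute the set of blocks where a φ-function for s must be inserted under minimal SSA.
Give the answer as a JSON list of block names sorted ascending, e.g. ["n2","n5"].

idom tree: n1←n0 n2←n1 n3←n2 n4←n1
Join-block Dom:
  n1: preds {n0,n3,n4}: {n0} ∩ {n0,n1,n2,n3} ∩ {n0,n1,n4} = {n0}; idom=n0
  n4: preds {n1,n2}: {n0,n1} ∩ {n0,n1,n2} = {n0,n1}; idom=n1

DF derivation:
  join n1 pred n0: · stop@n0
  join n1 pred n3: n3→n2→n1 stop@n0
  join n1 pred n4: n4→n1 stop@n0
  join n4 pred n1: · stop@n1
  join n4 pred n2: n2 stop@n1
  n0 → ∅
  n1 → {n1}
  n2 → {n1,n4}
  n3 → {n1}
  n4 → {n1}

φ for s: defs {n0,n1,n2,n4}
  DF⁺ = {n1,n4}

Answer: ["n1", "n4"]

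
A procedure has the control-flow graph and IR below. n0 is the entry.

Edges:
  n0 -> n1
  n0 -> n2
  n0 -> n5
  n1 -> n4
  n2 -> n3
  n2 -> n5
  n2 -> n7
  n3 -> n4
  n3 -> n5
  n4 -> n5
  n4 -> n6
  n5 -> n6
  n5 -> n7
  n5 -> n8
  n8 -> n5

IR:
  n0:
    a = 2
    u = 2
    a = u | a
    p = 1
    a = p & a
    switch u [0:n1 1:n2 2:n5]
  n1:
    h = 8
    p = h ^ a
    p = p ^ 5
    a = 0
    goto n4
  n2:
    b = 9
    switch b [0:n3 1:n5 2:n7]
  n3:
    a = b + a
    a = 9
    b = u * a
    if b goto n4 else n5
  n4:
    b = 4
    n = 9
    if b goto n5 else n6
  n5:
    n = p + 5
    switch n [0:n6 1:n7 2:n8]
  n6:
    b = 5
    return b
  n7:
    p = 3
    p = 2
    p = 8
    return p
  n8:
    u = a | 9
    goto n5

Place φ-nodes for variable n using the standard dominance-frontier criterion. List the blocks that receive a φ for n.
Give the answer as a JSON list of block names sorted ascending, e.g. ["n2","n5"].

idom tree: n1←n0 n2←n0 n3←n2 n4←n0 n5←n0 n6←n0 n7←n0 n8←n5
Dom at joins:
  n4: preds {n1,n3}: {n0,n1} ∩ {n0,n2,n3} = {n0}; idom=n0
  n5: preds {n0,n2,n3,n4,n8}: {n0} ∩ {n0,n2} ∩ {n0,n2,n3} ∩ {n0,n4} ∩ {n0,n5,n8} = {n0}; idom=n0
  n6: preds {n4,n5}: {n0,n4} ∩ {n0,n5} = {n0}; idom=n0
  n7: preds {n2,n5}: {n0,n2} ∩ {n0,n5} = {n0}; idom=n0

Frontier:
  join n4 pred n1: n1 stop@n0
  join n4 pred n3: n3→n2 stop@n0
  join n5 pred n0: · stop@n0
  join n5 pred n2: n2 stop@n0
  join n5 pred n3: n3→n2 stop@n0
  join n5 pred n4: n4 stop@n0
  join n5 pred n8: n8→n5 stop@n0
  join n6 pred n4: n4 stop@n0
  join n6 pred n5: n5 stop@n0
  join n7 pred n2: n2 stop@n0
  join n7 pred n5: n5 stop@n0
  n0 → ∅
  n1 → {n4}
  n2 → {n4,n5,n7}
  n3 → {n4,n5}
  n4 → {n5,n6}
  n5 → {n5,n6,n7}
  n6 → ∅
  n7 → ∅
  n8 → {n5}

φ for n: defs {n4,n5}
  DF⁺ = {n5,n6,n7}

Answer: ["n5", "n6", "n7"]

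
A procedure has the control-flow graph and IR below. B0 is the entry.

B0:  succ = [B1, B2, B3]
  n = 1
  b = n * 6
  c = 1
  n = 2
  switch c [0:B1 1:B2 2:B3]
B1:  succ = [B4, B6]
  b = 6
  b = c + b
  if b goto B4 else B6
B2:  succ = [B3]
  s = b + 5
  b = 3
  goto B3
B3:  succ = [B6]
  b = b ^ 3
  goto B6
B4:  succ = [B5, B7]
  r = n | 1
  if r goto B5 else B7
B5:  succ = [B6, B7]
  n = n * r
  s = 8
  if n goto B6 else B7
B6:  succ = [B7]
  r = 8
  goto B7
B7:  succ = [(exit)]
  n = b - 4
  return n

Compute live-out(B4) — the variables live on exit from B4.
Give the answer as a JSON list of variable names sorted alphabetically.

Answer: ["b", "n", "r"]

Analysis:
Block summaries:
  B0: {b,c,n} / ∅
  B1: {b} / {c}
  B2: {b,s} / {b}
  B3: {b} / {b}
  B4: {r} / {n}
  B5: {n,s} / {n,r}
  B6: {r} / ∅
  B7: {n} / {b}

Backward fixpoint:
  live B0: ∅→{b,c,n}
  live B1: {c,n}→{b,n}
  live B2: {b}→{b}
  live B3: {b}→{b}
  live B4: {b,n}→{b,n,r}
  live B5: {b,n,r}→{b}
  live B6: {b}→{b}
  live B7: {b}→∅

live-out(B4) = ["b", "n", "r"]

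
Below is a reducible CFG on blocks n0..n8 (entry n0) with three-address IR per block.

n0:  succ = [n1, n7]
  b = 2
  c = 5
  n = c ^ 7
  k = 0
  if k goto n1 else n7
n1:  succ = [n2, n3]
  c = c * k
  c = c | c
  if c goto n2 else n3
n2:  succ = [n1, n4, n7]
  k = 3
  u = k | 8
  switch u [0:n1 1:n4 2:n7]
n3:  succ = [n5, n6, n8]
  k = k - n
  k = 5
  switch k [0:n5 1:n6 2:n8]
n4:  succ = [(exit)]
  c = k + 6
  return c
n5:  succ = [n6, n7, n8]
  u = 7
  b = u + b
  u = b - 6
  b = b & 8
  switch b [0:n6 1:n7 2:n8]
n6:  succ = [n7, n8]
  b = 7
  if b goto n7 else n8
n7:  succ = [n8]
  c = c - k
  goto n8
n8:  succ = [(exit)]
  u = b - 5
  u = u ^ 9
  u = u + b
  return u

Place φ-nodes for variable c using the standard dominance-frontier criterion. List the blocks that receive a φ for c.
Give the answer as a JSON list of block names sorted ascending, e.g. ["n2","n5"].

idom tree: n1←n0 n2←n1 n3←n1 n4←n2 n5←n3 n6←n3 n7←n0 n8←n0
Dom at joins:
  n1: preds {n0,n2}: {n0} ∩ {n0,n1,n2} = {n0}; idom=n0
  n6: preds {n3,n5}: {n0,n1,n3} ∩ {n0,n1,n3,n5} = {n0,n1,n3}; idom=n3
  n7: preds {n0,n2,n5,n6}: {n0} ∩ {n0,n1,n2} ∩ {n0,n1,n3,n5} ∩ {n0,n1,n3,n6} = {n0}; idom=n0
  n8: preds {n3,n5,n6,n7}: {n0,n1,n3} ∩ {n0,n1,n3,n5} ∩ {n0,n1,n3,n6} ∩ {n0,n7} = {n0}; idom=n0

Frontier:
  n1←n0: walk · to n0
  n1←n2: walk n2→n1 to n0
  n6←n3: walk · to n3
  n6←n5: walk n5 to n3
  n7←n0: walk · to n0
  n7←n2: walk n2→n1 to n0
  n7←n5: walk n5→n3→n1 to n0
  n7←n6: walk n6→n3→n1 to n0
  n8←n3: walk n3→n1 to n0
  n8←n5: walk n5→n3→n1 to n0
  n8←n6: walk n6→n3→n1 to n0
  n8←n7: walk n7 to n0
  n0 → ∅
  n1 → {n1,n7,n8}
  n2 → {n1,n7}
  n3 → {n7,n8}
  n4 → ∅
  n5 → {n6,n7,n8}
  n6 → {n7,n8}
  n7 → {n8}
  n8 → ∅

φ for c: defs {n0,n1,n4,n7}
  DF⁺ = {n1,n7,n8}

Answer: ["n1", "n7", "n8"]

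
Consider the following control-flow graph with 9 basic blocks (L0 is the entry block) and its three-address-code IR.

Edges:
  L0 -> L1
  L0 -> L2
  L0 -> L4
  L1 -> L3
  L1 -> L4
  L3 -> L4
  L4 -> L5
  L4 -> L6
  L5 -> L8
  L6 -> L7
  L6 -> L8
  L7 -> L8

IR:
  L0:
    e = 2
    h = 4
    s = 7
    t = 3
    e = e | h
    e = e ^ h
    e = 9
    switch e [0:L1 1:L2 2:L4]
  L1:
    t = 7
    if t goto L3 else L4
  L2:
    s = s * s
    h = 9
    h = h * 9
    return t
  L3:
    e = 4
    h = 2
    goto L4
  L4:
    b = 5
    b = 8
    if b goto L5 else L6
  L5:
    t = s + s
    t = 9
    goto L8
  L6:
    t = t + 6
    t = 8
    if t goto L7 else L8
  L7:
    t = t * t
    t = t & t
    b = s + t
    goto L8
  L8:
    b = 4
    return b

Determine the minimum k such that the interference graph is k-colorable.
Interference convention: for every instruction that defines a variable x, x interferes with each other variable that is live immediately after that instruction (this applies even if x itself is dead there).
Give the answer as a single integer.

Answer: 4

Analysis:
Per-block:
  L0: def={e,h,s,t} ue=∅
  L1: def={t} ue=∅
  L2: def={h,s} ue={s,t}
  L3: def={e,h} ue=∅
  L4: def={b} ue=∅
  L5: def={t} ue={s}
  L6: def={t} ue={t}
  L7: def={b,t} ue={s,t}
  L8: def={b} ue=∅

Liveness:
  L0 li=∅ lo={s,t}
  L1 li={s} lo={s,t}
  L2 li={s,t} lo=∅
  L3 li={s,t} lo={s,t}
  L4 li={s,t} lo={s,t}
  L5 li={s} lo=∅
  L6 li={s,t} lo={s,t}
  L7 li={s,t} lo=∅
  L8 li=∅ lo=∅

Conflict graph:
  b↔{s,t}
  e↔{h,s,t}
  h↔{e,s,t}
  s↔{b,e,h,t}
  t↔{b,e,h,s}

Registers:
  lower bound: {e,h,s,t} mutually conflict ⇒ χ ≥ 4
  assign b→R2 e→R2 h→R3 s→R0 t→R1 — no edge inside a register ⇒ χ ≤ 4
  χ = 4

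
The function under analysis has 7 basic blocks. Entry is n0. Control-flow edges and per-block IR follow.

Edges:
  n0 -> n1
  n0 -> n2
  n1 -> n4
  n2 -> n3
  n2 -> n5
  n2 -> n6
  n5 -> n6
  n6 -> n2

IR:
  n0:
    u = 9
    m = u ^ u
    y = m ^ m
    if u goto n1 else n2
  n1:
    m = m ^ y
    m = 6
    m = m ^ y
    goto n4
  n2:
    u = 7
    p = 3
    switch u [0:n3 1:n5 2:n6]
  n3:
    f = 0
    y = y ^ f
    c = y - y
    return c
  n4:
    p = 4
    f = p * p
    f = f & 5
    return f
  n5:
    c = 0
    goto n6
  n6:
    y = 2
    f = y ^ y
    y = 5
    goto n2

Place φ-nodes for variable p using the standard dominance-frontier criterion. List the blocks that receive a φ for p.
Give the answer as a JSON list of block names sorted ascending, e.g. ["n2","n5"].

idom tree: n1←n0 n2←n0 n3←n2 n4←n1 n5←n2 n6←n2
Join-block Dom:
  n2: preds {n0,n6}: {n0} ∩ {n0,n2,n6} = {n0}; idom=n0
  n6: preds {n2,n5}: {n0,n2} ∩ {n0,n2,n5} = {n0,n2}; idom=n2

DF derivation:
  n2←n0: walk · to n0
  n2←n6: walk n6→n2 to n0
  n6←n2: walk · to n2
  n6←n5: walk n5 to n2
  DF(n0)=∅
  DF(n1)=∅
  DF(n2)={n2}
  DF(n3)=∅
  DF(n4)=∅
  DF(n5)={n6}
  DF(n6)={n2}

φ for p: defs {n2,n4}
  DF⁺ = {n2}

Answer: ["n2"]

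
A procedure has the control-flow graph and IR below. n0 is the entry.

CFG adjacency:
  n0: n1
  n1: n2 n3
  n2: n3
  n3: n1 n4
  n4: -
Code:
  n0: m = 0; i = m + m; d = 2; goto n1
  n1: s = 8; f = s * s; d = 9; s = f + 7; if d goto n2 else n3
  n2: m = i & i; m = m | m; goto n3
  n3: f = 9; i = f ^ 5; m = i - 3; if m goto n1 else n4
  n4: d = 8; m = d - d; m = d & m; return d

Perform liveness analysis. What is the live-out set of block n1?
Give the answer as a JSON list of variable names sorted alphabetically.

Answer: ["i"]

Working:
def/use:
  n0: {d,i,m} / ∅
  n1: {d,f,s} / ∅
  n2: {m} / {i}
  n3: {f,i,m} / ∅
  n4: {d,m} / ∅

Liveness:
  live n0: ∅→{i}
  live n1: {i}→{i}
  live n2: {i}→∅
  live n3: ∅→{i}
  live n4: ∅→∅

live-out(n1) = ["i"]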